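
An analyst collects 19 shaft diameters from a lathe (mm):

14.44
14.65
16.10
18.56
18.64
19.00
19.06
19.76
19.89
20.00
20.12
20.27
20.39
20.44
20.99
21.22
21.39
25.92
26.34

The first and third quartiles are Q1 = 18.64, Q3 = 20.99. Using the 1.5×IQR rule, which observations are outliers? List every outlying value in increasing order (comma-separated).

14.44, 14.65, 25.92, 26.34

IQR = Q3 − Q1 = 20.99 − 18.64 = 2.35.
Lower fence = Q1 − 1.5·IQR = 18.64 − 3.525 = 15.115.
Upper fence = Q3 + 1.5·IQR = 20.99 + 3.525 = 24.515.
14.44 < 15.115 → outlier.
14.65 < 15.115 → outlier.
25.92 > 24.515 → outlier.
26.34 > 24.515 → outlier.
All remaining values lie within [15.115, 24.515].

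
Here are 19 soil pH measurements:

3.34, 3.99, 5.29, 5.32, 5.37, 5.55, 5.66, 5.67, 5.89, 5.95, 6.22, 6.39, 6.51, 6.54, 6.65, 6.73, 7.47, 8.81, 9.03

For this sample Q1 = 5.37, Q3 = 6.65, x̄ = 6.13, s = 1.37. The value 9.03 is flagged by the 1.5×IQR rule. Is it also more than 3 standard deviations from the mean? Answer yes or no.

z = (9.03 − 6.13) / 1.37 = 2.12.
|z| = 2.12 ≤ 3.

no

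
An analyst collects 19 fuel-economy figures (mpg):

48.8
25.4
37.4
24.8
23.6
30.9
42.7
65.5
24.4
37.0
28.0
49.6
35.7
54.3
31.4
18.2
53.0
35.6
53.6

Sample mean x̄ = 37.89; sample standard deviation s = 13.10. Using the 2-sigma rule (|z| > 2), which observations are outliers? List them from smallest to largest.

Cutoffs at x̄ ± 2s: 37.89 ± 2·13.10 = [11.69, 64.09].
65.5: z = 2.11, |z| > 2 → outlier.
Every other value lies within [11.69, 64.09].

65.5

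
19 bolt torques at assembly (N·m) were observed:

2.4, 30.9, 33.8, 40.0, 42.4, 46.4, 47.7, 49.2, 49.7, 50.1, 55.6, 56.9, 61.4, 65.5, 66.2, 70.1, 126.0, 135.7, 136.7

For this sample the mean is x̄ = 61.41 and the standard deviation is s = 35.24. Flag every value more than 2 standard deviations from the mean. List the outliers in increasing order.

Cutoffs at x̄ ± 2s: 61.41 ± 2·35.24 = [-9.07, 131.89].
135.7: z = 2.11, |z| > 2 → outlier.
136.7: z = 2.14, |z| > 2 → outlier.
Every other value lies within [-9.07, 131.89].

135.7, 136.7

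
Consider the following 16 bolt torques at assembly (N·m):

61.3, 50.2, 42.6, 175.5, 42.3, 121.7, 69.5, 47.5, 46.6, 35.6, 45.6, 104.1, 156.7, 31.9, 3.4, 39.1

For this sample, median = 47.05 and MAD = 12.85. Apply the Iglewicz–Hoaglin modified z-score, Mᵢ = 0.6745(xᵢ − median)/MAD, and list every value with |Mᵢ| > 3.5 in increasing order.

121.7, 156.7, 175.5

|Mᵢ| > 3.5 ⇔ |xᵢ − 47.05| > 3.5·12.85/0.6745 = 66.68.
So outliers lie outside [-19.63, 113.73].
121.7: M = 3.92 → outlier.
156.7: M = 5.76 → outlier.
175.5: M = 6.74 → outlier.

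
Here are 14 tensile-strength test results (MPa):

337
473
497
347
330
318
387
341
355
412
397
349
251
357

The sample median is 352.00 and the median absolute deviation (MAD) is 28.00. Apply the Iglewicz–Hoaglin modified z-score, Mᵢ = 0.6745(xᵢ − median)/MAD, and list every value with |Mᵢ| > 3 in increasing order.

497

|Mᵢ| > 3 ⇔ |xᵢ − 352.00| > 3·28.00/0.6745 = 124.54.
So outliers lie outside [227.46, 476.54].
497: M = 3.49 → outlier.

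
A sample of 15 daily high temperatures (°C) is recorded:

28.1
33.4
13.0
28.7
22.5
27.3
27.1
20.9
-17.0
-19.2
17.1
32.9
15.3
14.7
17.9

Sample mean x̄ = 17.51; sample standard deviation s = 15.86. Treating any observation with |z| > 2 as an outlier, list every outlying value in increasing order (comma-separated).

-19.2, -17.0

Cutoffs at x̄ ± 2s: 17.51 ± 2·15.86 = [-14.21, 49.23].
-19.2: z = -2.31, |z| > 2 → outlier.
-17.0: z = -2.18, |z| > 2 → outlier.
Every other value lies within [-14.21, 49.23].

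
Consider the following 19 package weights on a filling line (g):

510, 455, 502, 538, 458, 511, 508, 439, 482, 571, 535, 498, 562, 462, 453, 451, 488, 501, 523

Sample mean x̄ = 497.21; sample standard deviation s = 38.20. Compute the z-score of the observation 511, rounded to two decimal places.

z = (511 − 497.21) / 38.20 = 0.36.

0.36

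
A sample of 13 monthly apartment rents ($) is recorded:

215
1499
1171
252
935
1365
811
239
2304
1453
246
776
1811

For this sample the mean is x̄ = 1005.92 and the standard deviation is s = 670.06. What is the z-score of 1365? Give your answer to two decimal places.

0.54

z = (1365 − 1005.92) / 670.06 = 0.54.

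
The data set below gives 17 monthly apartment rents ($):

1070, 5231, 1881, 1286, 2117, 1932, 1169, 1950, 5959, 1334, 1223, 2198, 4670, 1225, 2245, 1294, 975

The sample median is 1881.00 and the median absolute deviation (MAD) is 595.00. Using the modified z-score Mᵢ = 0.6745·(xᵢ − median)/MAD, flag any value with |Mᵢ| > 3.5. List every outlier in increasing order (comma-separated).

|Mᵢ| > 3.5 ⇔ |xᵢ − 1881.00| > 3.5·595.00/0.6745 = 3087.47.
So outliers lie outside [-1206.47, 4968.47].
5231: M = 3.80 → outlier.
5959: M = 4.62 → outlier.

5231, 5959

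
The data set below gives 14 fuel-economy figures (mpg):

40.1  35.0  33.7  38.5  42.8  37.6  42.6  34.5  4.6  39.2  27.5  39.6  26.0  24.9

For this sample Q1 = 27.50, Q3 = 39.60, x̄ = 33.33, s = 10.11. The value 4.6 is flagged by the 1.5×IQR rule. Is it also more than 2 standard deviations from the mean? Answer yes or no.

z = (4.6 − 33.33) / 10.11 = -2.84.
|z| = 2.84 > 2.

yes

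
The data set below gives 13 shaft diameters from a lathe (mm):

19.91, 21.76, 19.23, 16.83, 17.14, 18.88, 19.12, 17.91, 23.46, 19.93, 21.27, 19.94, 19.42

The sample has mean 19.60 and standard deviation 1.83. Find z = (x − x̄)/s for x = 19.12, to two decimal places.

z = (19.12 − 19.60) / 1.83 = -0.26.

-0.26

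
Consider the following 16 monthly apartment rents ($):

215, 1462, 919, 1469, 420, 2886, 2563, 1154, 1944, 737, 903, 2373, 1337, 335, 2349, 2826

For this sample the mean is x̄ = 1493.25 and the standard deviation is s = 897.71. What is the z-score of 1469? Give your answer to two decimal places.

z = (1469 − 1493.25) / 897.71 = -0.03.

-0.03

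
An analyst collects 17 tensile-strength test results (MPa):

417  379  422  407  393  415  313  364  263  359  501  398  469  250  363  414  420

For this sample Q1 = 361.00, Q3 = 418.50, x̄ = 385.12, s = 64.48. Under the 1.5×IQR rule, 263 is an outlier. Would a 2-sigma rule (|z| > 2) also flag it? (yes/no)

no

z = (263 − 385.12) / 64.48 = -1.89.
|z| = 1.89 ≤ 2.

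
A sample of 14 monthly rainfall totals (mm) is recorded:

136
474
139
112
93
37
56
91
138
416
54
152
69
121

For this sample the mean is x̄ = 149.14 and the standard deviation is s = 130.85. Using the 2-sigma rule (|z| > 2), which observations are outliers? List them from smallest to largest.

416, 474

Cutoffs at x̄ ± 2s: 149.14 ± 2·130.85 = [-112.56, 410.84].
416: z = 2.04, |z| > 2 → outlier.
474: z = 2.48, |z| > 2 → outlier.
Every other value lies within [-112.56, 410.84].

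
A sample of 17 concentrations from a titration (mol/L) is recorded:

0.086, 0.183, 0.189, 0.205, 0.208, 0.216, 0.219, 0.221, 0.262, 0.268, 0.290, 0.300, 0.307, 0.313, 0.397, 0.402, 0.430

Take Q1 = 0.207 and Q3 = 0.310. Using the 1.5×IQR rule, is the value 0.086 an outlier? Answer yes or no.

no

IQR = Q3 − Q1 = 0.310 − 0.207 = 0.103.
Lower fence = Q1 − 1.5·IQR = 0.207 − 0.1545 = 0.0525.
Upper fence = Q3 + 1.5·IQR = 0.310 + 0.1545 = 0.4645.
0.086 lies within [0.0525, 0.4645].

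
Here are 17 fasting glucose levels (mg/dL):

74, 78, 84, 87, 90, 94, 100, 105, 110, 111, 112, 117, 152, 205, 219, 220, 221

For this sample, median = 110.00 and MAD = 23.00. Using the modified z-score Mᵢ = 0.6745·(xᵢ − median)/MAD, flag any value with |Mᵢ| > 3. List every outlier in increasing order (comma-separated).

|Mᵢ| > 3 ⇔ |xᵢ − 110.00| > 3·23.00/0.6745 = 102.30.
So outliers lie outside [7.70, 212.30].
219: M = 3.20 → outlier.
220: M = 3.23 → outlier.
221: M = 3.26 → outlier.

219, 220, 221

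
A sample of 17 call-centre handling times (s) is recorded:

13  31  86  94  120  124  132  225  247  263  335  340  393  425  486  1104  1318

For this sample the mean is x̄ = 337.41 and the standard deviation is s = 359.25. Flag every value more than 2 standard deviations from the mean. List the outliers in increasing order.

1104, 1318

Cutoffs at x̄ ± 2s: 337.41 ± 2·359.25 = [-381.09, 1055.91].
1104: z = 2.13, |z| > 2 → outlier.
1318: z = 2.73, |z| > 2 → outlier.
Every other value lies within [-381.09, 1055.91].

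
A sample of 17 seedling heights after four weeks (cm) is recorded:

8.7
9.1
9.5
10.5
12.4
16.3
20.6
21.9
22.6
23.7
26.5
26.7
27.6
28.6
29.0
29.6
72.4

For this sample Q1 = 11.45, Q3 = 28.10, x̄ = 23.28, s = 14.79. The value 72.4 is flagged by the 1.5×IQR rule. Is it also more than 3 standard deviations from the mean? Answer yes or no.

z = (72.4 − 23.28) / 14.79 = 3.32.
|z| = 3.32 > 3.

yes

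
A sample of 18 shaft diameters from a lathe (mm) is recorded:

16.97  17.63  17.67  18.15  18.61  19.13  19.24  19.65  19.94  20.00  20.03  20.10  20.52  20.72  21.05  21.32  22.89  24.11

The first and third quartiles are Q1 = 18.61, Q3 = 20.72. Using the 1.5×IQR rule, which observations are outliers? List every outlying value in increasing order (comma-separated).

24.11

IQR = Q3 − Q1 = 20.72 − 18.61 = 2.11.
Lower fence = Q1 − 1.5·IQR = 18.61 − 3.165 = 15.445.
Upper fence = Q3 + 1.5·IQR = 20.72 + 3.165 = 23.885.
24.11 > 23.885 → outlier.
All remaining values lie within [15.445, 23.885].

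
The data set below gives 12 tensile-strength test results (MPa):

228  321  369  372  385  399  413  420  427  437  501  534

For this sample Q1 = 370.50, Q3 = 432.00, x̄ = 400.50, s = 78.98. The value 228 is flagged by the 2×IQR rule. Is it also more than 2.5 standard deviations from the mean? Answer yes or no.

no

z = (228 − 400.50) / 78.98 = -2.18.
|z| = 2.18 ≤ 2.5.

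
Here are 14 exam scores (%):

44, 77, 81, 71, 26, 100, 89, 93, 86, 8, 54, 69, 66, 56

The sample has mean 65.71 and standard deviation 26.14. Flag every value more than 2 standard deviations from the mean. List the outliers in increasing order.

8

Cutoffs at x̄ ± 2s: 65.71 ± 2·26.14 = [13.43, 117.99].
8: z = -2.21, |z| > 2 → outlier.
Every other value lies within [13.43, 117.99].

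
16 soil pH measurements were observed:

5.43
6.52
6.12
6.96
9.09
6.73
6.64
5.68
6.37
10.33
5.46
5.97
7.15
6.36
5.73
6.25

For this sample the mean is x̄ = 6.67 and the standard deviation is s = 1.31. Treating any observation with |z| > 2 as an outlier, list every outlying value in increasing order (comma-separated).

Cutoffs at x̄ ± 2s: 6.67 ± 2·1.31 = [4.05, 9.29].
10.33: z = 2.79, |z| > 2 → outlier.
Every other value lies within [4.05, 9.29].

10.33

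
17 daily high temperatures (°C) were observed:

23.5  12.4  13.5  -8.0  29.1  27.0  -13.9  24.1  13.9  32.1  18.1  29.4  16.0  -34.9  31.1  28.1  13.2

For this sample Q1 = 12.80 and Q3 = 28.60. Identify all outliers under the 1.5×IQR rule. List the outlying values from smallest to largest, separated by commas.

IQR = Q3 − Q1 = 28.60 − 12.80 = 15.80.
Lower fence = Q1 − 1.5·IQR = 12.80 − 23.70 = -10.90.
Upper fence = Q3 + 1.5·IQR = 28.60 + 23.70 = 52.30.
-34.9 < -10.90 → outlier.
-13.9 < -10.90 → outlier.
All remaining values lie within [-10.90, 52.30].

-34.9, -13.9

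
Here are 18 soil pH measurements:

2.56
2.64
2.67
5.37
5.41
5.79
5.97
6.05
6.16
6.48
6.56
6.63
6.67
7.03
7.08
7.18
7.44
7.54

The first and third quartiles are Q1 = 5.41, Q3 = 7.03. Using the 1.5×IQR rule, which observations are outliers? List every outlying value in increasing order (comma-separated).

2.56, 2.64, 2.67

IQR = Q3 − Q1 = 7.03 − 5.41 = 1.62.
Lower fence = Q1 − 1.5·IQR = 5.41 − 2.43 = 2.98.
Upper fence = Q3 + 1.5·IQR = 7.03 + 2.43 = 9.46.
2.56 < 2.98 → outlier.
2.64 < 2.98 → outlier.
2.67 < 2.98 → outlier.
All remaining values lie within [2.98, 9.46].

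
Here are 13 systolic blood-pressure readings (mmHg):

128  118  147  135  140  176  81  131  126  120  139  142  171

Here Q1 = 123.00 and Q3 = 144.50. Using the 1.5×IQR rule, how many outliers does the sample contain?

1

IQR = 21.50; fences at 123.00 − 32.25 = 90.75 and 144.50 + 32.25 = 176.75.
Outside the cutoffs: 81.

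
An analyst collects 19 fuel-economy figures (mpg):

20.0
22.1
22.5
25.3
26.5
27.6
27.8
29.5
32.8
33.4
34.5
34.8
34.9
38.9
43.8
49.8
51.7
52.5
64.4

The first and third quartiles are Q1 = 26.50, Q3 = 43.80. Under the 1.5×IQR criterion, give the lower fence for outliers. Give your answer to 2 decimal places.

0.55

IQR = Q3 − Q1 = 43.80 − 26.50 = 17.30.
Lower fence = Q1 − 1.5·IQR = 26.50 − 25.95 = 0.55.
Upper fence = Q3 + 1.5·IQR = 43.80 + 25.95 = 69.75.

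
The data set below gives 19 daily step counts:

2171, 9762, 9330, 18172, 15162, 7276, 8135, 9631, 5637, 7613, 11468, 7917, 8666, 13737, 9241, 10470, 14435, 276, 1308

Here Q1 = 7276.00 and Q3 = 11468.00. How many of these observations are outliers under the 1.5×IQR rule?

2

IQR = 4192.00; fences at 7276.00 − 6288.00 = 988.00 and 11468.00 + 6288.00 = 17756.00.
Outside the cutoffs: 276, 18172.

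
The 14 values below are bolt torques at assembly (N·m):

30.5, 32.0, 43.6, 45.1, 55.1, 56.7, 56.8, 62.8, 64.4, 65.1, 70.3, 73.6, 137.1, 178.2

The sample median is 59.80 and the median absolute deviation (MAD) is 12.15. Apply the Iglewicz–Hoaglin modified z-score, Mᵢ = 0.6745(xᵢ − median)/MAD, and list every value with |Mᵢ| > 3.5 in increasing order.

137.1, 178.2

|Mᵢ| > 3.5 ⇔ |xᵢ − 59.80| > 3.5·12.15/0.6745 = 63.05.
So outliers lie outside [-3.25, 122.85].
137.1: M = 4.29 → outlier.
178.2: M = 6.57 → outlier.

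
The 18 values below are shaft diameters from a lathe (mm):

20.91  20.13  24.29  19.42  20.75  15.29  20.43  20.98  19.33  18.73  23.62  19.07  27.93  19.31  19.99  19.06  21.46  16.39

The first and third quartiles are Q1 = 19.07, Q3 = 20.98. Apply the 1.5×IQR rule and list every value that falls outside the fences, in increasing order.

15.29, 24.29, 27.93

IQR = Q3 − Q1 = 20.98 − 19.07 = 1.91.
Lower fence = Q1 − 1.5·IQR = 19.07 − 2.865 = 16.205.
Upper fence = Q3 + 1.5·IQR = 20.98 + 2.865 = 23.845.
15.29 < 16.205 → outlier.
24.29 > 23.845 → outlier.
27.93 > 23.845 → outlier.
All remaining values lie within [16.205, 23.845].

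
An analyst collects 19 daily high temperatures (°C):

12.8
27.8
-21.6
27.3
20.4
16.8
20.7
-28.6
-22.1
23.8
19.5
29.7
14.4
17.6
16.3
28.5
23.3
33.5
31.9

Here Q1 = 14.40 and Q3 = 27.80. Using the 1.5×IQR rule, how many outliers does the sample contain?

3

IQR = 13.40; fences at 14.40 − 20.10 = -5.70 and 27.80 + 20.10 = 47.90.
Outside the cutoffs: -28.6, -22.1, -21.6.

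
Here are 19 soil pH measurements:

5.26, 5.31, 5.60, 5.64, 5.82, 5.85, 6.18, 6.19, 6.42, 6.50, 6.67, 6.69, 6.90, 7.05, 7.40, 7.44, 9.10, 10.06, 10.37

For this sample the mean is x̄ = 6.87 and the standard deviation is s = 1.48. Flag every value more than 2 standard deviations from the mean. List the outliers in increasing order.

Cutoffs at x̄ ± 2s: 6.87 ± 2·1.48 = [3.91, 9.83].
10.06: z = 2.16, |z| > 2 → outlier.
10.37: z = 2.36, |z| > 2 → outlier.
Every other value lies within [3.91, 9.83].

10.06, 10.37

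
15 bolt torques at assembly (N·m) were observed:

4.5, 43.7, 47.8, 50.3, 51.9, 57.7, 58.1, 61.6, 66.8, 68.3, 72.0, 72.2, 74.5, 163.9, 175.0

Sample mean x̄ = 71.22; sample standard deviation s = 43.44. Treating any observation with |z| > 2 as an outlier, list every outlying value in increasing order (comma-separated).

163.9, 175.0

Cutoffs at x̄ ± 2s: 71.22 ± 2·43.44 = [-15.66, 158.10].
163.9: z = 2.13, |z| > 2 → outlier.
175.0: z = 2.39, |z| > 2 → outlier.
Every other value lies within [-15.66, 158.10].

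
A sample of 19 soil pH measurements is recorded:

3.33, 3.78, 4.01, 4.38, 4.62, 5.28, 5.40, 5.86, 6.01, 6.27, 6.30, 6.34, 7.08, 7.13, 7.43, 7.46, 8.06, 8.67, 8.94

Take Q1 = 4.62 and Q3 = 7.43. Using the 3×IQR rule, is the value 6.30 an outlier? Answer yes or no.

IQR = Q3 − Q1 = 7.43 − 4.62 = 2.81.
Lower fence = Q1 − 3·IQR = 4.62 − 8.43 = -3.81.
Upper fence = Q3 + 3·IQR = 7.43 + 8.43 = 15.86.
6.30 lies within [-3.81, 15.86].

no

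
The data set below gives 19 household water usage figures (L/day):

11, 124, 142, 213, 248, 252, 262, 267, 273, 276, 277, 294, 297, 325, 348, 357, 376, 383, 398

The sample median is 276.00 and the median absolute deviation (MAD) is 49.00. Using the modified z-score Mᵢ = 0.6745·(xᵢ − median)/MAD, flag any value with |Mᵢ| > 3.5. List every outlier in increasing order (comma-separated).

11

|Mᵢ| > 3.5 ⇔ |xᵢ − 276.00| > 3.5·49.00/0.6745 = 254.26.
So outliers lie outside [21.74, 530.26].
11: M = -3.65 → outlier.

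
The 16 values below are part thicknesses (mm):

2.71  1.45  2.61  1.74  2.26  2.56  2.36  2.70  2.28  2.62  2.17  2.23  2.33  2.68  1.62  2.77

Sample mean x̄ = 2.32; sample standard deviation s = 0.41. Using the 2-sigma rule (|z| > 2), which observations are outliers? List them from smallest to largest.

Cutoffs at x̄ ± 2s: 2.32 ± 2·0.41 = [1.50, 3.14].
1.45: z = -2.12, |z| > 2 → outlier.
Every other value lies within [1.50, 3.14].

1.45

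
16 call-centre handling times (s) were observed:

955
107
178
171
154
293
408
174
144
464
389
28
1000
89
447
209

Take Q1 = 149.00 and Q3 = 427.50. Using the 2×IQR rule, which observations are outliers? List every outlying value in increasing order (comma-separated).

1000

IQR = Q3 − Q1 = 427.50 − 149.00 = 278.50.
Lower fence = Q1 − 2·IQR = 149.00 − 557.00 = -408.00.
Upper fence = Q3 + 2·IQR = 427.50 + 557.00 = 984.50.
1000 > 984.50 → outlier.
All remaining values lie within [-408.00, 984.50].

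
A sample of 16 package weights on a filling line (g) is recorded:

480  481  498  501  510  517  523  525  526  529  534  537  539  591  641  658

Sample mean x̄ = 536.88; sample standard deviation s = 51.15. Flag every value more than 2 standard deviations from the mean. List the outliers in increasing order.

641, 658

Cutoffs at x̄ ± 2s: 536.88 ± 2·51.15 = [434.58, 639.18].
641: z = 2.04, |z| > 2 → outlier.
658: z = 2.37, |z| > 2 → outlier.
Every other value lies within [434.58, 639.18].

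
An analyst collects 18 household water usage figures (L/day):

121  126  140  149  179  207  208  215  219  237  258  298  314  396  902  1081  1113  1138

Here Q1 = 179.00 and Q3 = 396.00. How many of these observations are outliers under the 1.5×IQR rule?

4

IQR = 217.00; fences at 179.00 − 325.50 = -146.50 and 396.00 + 325.50 = 721.50.
Outside the cutoffs: 902, 1081, 1113, 1138.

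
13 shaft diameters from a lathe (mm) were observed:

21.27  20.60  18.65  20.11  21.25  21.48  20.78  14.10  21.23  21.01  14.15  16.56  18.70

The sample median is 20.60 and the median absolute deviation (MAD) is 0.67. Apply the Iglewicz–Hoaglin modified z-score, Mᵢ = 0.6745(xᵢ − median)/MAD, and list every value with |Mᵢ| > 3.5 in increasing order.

|Mᵢ| > 3.5 ⇔ |xᵢ − 20.60| > 3.5·0.67/0.6745 = 3.48.
So outliers lie outside [17.12, 24.08].
14.10: M = -6.54 → outlier.
14.15: M = -6.49 → outlier.
16.56: M = -4.07 → outlier.

14.10, 14.15, 16.56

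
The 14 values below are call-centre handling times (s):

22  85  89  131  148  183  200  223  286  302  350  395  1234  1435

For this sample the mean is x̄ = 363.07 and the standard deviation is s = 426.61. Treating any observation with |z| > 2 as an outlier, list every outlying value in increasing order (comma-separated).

1234, 1435

Cutoffs at x̄ ± 2s: 363.07 ± 2·426.61 = [-490.15, 1216.29].
1234: z = 2.04, |z| > 2 → outlier.
1435: z = 2.51, |z| > 2 → outlier.
Every other value lies within [-490.15, 1216.29].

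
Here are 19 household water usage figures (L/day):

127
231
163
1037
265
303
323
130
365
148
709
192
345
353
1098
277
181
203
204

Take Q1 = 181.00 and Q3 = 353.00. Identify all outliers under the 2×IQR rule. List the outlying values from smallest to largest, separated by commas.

IQR = Q3 − Q1 = 353.00 − 181.00 = 172.00.
Lower fence = Q1 − 2·IQR = 181.00 − 344.00 = -163.00.
Upper fence = Q3 + 2·IQR = 353.00 + 344.00 = 697.00.
709 > 697.00 → outlier.
1037 > 697.00 → outlier.
1098 > 697.00 → outlier.
All remaining values lie within [-163.00, 697.00].

709, 1037, 1098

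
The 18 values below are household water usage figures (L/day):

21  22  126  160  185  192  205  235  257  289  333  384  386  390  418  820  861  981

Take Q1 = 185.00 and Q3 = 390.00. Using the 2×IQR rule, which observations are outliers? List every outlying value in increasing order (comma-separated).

IQR = Q3 − Q1 = 390.00 − 185.00 = 205.00.
Lower fence = Q1 − 2·IQR = 185.00 − 410.00 = -225.00.
Upper fence = Q3 + 2·IQR = 390.00 + 410.00 = 800.00.
820 > 800.00 → outlier.
861 > 800.00 → outlier.
981 > 800.00 → outlier.
All remaining values lie within [-225.00, 800.00].

820, 861, 981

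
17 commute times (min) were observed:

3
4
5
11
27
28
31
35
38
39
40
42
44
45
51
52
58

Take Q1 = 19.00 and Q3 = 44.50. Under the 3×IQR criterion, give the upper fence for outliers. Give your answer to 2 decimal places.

IQR = Q3 − Q1 = 44.50 − 19.00 = 25.50.
Lower fence = Q1 − 3·IQR = 19.00 − 76.50 = -57.50.
Upper fence = Q3 + 3·IQR = 44.50 + 76.50 = 121.00.

121.00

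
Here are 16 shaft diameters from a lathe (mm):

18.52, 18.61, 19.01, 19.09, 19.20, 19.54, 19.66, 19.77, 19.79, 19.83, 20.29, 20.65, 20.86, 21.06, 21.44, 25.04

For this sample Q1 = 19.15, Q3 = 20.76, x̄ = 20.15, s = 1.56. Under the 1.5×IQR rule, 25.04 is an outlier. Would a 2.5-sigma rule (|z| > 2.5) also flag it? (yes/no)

z = (25.04 − 20.15) / 1.56 = 3.13.
|z| = 3.13 > 2.5.

yes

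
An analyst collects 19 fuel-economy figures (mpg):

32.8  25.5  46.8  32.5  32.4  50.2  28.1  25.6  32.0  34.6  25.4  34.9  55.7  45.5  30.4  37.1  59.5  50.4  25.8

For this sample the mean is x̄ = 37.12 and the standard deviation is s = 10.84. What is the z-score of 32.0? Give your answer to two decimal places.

-0.47

z = (32.0 − 37.12) / 10.84 = -0.47.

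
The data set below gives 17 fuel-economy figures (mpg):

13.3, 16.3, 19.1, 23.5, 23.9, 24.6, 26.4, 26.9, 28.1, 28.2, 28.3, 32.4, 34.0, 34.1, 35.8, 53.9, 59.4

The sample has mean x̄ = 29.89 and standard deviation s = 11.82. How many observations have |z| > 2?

Cutoffs: x̄ ± 2s = [6.25, 53.53].
Outside the cutoffs: 53.9, 59.4.

2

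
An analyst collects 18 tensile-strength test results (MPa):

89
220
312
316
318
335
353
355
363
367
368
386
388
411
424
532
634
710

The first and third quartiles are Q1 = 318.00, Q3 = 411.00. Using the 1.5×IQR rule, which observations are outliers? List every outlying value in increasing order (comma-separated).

89, 634, 710

IQR = Q3 − Q1 = 411.00 − 318.00 = 93.00.
Lower fence = Q1 − 1.5·IQR = 318.00 − 139.50 = 178.50.
Upper fence = Q3 + 1.5·IQR = 411.00 + 139.50 = 550.50.
89 < 178.50 → outlier.
634 > 550.50 → outlier.
710 > 550.50 → outlier.
All remaining values lie within [178.50, 550.50].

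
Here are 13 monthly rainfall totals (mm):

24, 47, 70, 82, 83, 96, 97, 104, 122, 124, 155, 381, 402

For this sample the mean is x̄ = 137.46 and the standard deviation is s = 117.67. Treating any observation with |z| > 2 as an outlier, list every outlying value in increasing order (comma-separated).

Cutoffs at x̄ ± 2s: 137.46 ± 2·117.67 = [-97.88, 372.80].
381: z = 2.07, |z| > 2 → outlier.
402: z = 2.25, |z| > 2 → outlier.
Every other value lies within [-97.88, 372.80].

381, 402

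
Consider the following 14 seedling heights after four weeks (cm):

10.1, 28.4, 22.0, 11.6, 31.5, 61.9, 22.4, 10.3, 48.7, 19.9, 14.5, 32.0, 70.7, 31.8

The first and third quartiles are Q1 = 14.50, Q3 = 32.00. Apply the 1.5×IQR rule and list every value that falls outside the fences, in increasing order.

61.9, 70.7

IQR = Q3 − Q1 = 32.00 − 14.50 = 17.50.
Lower fence = Q1 − 1.5·IQR = 14.50 − 26.25 = -11.75.
Upper fence = Q3 + 1.5·IQR = 32.00 + 26.25 = 58.25.
61.9 > 58.25 → outlier.
70.7 > 58.25 → outlier.
All remaining values lie within [-11.75, 58.25].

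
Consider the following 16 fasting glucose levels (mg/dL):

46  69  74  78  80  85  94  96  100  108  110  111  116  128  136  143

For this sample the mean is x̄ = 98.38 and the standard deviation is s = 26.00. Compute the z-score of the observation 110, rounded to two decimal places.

0.45

z = (110 − 98.38) / 26.00 = 0.45.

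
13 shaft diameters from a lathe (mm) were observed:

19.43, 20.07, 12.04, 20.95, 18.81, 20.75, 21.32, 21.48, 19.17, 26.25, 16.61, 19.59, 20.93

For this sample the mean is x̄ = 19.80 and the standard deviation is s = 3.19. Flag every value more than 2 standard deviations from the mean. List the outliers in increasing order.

12.04, 26.25

Cutoffs at x̄ ± 2s: 19.80 ± 2·3.19 = [13.42, 26.18].
12.04: z = -2.43, |z| > 2 → outlier.
26.25: z = 2.02, |z| > 2 → outlier.
Every other value lies within [13.42, 26.18].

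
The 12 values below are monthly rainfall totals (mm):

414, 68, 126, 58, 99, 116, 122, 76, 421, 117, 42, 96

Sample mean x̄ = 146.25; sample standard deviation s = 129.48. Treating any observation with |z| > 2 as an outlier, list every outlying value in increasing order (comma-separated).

Cutoffs at x̄ ± 2s: 146.25 ± 2·129.48 = [-112.71, 405.21].
414: z = 2.07, |z| > 2 → outlier.
421: z = 2.12, |z| > 2 → outlier.
Every other value lies within [-112.71, 405.21].

414, 421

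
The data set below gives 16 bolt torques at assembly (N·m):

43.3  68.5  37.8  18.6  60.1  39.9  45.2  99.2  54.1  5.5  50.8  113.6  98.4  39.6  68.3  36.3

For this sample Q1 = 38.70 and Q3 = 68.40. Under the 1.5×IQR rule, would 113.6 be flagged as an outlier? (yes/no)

IQR = Q3 − Q1 = 68.40 − 38.70 = 29.70.
Lower fence = Q1 − 1.5·IQR = 38.70 − 44.55 = -5.85.
Upper fence = Q3 + 1.5·IQR = 68.40 + 44.55 = 112.95.
113.6 lies above the upper fence.

yes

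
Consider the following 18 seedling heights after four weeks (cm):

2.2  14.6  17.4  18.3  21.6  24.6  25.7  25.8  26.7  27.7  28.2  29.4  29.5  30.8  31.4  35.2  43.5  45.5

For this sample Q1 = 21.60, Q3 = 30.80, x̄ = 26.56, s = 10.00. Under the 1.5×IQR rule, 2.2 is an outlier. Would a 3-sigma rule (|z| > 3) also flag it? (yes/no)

no

z = (2.2 − 26.56) / 10.00 = -2.44.
|z| = 2.44 ≤ 3.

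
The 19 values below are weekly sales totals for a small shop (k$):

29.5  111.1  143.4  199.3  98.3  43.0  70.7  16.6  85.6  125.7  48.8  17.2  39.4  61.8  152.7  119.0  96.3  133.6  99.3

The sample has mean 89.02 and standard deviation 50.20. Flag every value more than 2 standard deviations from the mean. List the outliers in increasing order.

199.3

Cutoffs at x̄ ± 2s: 89.02 ± 2·50.20 = [-11.38, 189.42].
199.3: z = 2.20, |z| > 2 → outlier.
Every other value lies within [-11.38, 189.42].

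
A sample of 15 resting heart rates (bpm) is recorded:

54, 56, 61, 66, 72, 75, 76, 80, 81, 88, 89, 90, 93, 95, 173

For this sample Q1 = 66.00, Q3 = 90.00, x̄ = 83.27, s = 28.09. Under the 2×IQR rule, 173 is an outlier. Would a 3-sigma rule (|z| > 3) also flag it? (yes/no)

z = (173 − 83.27) / 28.09 = 3.19.
|z| = 3.19 > 3.

yes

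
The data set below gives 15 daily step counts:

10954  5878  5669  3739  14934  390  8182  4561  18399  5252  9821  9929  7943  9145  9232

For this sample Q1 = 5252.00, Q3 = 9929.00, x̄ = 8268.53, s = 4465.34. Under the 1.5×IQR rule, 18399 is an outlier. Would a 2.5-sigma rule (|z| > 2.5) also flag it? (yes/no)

no

z = (18399 − 8268.53) / 4465.34 = 2.27.
|z| = 2.27 ≤ 2.5.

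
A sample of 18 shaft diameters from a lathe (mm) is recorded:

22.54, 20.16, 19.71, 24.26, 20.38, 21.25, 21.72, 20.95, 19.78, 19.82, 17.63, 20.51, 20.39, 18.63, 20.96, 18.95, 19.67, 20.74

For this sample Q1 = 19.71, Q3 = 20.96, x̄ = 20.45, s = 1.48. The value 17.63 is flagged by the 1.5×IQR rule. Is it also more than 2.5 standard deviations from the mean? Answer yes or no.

z = (17.63 − 20.45) / 1.48 = -1.91.
|z| = 1.91 ≤ 2.5.

no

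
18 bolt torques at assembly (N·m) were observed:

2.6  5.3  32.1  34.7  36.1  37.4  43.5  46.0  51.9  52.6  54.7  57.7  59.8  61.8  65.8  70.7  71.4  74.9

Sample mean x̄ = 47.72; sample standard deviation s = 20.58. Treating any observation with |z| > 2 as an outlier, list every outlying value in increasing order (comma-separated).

2.6, 5.3

Cutoffs at x̄ ± 2s: 47.72 ± 2·20.58 = [6.56, 88.88].
2.6: z = -2.19, |z| > 2 → outlier.
5.3: z = -2.06, |z| > 2 → outlier.
Every other value lies within [6.56, 88.88].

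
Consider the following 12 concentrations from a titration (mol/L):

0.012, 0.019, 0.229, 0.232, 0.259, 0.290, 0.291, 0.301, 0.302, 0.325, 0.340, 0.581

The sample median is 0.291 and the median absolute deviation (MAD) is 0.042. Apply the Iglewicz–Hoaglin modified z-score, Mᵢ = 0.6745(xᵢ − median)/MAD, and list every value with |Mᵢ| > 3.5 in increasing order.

|Mᵢ| > 3.5 ⇔ |xᵢ − 0.291| > 3.5·0.042/0.6745 = 0.218.
So outliers lie outside [0.073, 0.509].
0.012: M = -4.48 → outlier.
0.019: M = -4.37 → outlier.
0.581: M = 4.66 → outlier.

0.012, 0.019, 0.581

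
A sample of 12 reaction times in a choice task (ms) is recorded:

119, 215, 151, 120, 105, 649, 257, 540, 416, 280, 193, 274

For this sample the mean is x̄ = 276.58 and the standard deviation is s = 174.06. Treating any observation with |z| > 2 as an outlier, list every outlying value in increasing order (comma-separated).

Cutoffs at x̄ ± 2s: 276.58 ± 2·174.06 = [-71.54, 624.70].
649: z = 2.14, |z| > 2 → outlier.
Every other value lies within [-71.54, 624.70].

649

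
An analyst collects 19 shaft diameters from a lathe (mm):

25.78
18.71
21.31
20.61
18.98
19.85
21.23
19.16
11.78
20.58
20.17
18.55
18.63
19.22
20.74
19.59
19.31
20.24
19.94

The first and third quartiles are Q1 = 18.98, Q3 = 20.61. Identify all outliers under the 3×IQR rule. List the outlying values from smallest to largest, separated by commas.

IQR = Q3 − Q1 = 20.61 − 18.98 = 1.63.
Lower fence = Q1 − 3·IQR = 18.98 − 4.89 = 14.09.
Upper fence = Q3 + 3·IQR = 20.61 + 4.89 = 25.50.
11.78 < 14.09 → outlier.
25.78 > 25.50 → outlier.
All remaining values lie within [14.09, 25.50].

11.78, 25.78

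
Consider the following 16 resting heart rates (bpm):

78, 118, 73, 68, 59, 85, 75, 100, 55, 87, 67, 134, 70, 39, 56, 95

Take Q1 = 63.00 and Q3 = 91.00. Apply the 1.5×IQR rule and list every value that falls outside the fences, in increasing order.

IQR = Q3 − Q1 = 91.00 − 63.00 = 28.00.
Lower fence = Q1 − 1.5·IQR = 63.00 − 42.00 = 21.00.
Upper fence = Q3 + 1.5·IQR = 91.00 + 42.00 = 133.00.
134 > 133.00 → outlier.
All remaining values lie within [21.00, 133.00].

134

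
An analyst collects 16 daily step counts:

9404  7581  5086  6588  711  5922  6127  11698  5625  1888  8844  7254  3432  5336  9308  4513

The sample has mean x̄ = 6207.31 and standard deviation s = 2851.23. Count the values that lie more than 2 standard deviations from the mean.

Cutoffs: x̄ ± 2s = [504.85, 11909.77].
Every value lies within the cutoffs.

0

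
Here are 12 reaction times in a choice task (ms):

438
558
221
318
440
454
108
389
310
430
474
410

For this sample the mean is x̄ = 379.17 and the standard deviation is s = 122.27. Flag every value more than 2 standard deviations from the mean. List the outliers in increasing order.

108

Cutoffs at x̄ ± 2s: 379.17 ± 2·122.27 = [134.63, 623.71].
108: z = -2.22, |z| > 2 → outlier.
Every other value lies within [134.63, 623.71].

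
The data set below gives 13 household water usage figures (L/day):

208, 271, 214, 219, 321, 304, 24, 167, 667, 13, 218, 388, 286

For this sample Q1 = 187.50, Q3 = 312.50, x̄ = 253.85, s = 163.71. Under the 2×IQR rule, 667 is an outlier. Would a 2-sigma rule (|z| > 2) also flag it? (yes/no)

yes

z = (667 − 253.85) / 163.71 = 2.52.
|z| = 2.52 > 2.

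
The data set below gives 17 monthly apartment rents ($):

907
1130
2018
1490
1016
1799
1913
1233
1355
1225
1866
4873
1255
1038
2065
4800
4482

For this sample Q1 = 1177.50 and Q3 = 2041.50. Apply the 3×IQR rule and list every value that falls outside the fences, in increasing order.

IQR = Q3 − Q1 = 2041.50 − 1177.50 = 864.00.
Lower fence = Q1 − 3·IQR = 1177.50 − 2592.00 = -1414.50.
Upper fence = Q3 + 3·IQR = 2041.50 + 2592.00 = 4633.50.
4800 > 4633.50 → outlier.
4873 > 4633.50 → outlier.
All remaining values lie within [-1414.50, 4633.50].

4800, 4873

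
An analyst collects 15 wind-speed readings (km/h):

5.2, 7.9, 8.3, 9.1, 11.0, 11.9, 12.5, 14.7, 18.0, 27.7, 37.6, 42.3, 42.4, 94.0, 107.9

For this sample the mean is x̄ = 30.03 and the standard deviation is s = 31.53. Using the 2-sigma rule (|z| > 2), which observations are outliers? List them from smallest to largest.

94.0, 107.9

Cutoffs at x̄ ± 2s: 30.03 ± 2·31.53 = [-33.03, 93.09].
94.0: z = 2.03, |z| > 2 → outlier.
107.9: z = 2.47, |z| > 2 → outlier.
Every other value lies within [-33.03, 93.09].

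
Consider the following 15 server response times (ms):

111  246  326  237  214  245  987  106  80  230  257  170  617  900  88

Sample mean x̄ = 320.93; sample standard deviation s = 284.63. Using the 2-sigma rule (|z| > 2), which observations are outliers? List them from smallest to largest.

900, 987

Cutoffs at x̄ ± 2s: 320.93 ± 2·284.63 = [-248.33, 890.19].
900: z = 2.03, |z| > 2 → outlier.
987: z = 2.34, |z| > 2 → outlier.
Every other value lies within [-248.33, 890.19].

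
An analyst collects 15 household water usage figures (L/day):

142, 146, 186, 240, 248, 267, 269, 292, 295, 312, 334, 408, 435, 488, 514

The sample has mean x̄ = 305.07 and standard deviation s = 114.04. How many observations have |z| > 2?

Cutoffs: x̄ ± 2s = [76.99, 533.15].
Every value lies within the cutoffs.

0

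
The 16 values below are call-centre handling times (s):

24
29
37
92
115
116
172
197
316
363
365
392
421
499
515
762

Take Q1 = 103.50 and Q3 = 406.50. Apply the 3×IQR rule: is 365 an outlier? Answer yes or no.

no

IQR = Q3 − Q1 = 406.50 − 103.50 = 303.00.
Lower fence = Q1 − 3·IQR = 103.50 − 909.00 = -805.50.
Upper fence = Q3 + 3·IQR = 406.50 + 909.00 = 1315.50.
365 lies within [-805.50, 1315.50].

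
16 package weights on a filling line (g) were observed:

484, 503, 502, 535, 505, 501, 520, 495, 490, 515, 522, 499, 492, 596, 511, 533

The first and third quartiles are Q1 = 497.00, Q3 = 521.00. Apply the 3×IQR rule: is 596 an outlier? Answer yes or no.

IQR = Q3 − Q1 = 521.00 − 497.00 = 24.00.
Lower fence = Q1 − 3·IQR = 497.00 − 72.00 = 425.00.
Upper fence = Q3 + 3·IQR = 521.00 + 72.00 = 593.00.
596 lies above the upper fence.

yes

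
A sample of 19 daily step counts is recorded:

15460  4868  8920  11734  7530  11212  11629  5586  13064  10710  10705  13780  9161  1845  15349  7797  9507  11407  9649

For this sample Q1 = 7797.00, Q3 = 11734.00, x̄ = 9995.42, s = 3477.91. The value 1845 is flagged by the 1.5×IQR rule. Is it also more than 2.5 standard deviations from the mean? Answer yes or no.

no

z = (1845 − 9995.42) / 3477.91 = -2.34.
|z| = 2.34 ≤ 2.5.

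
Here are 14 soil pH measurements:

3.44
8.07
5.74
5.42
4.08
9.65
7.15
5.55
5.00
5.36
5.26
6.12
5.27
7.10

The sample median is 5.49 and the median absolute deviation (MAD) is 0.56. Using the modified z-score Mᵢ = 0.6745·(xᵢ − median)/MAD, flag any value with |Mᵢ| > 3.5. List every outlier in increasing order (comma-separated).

9.65

|Mᵢ| > 3.5 ⇔ |xᵢ − 5.49| > 3.5·0.56/0.6745 = 2.91.
So outliers lie outside [2.58, 8.40].
9.65: M = 5.01 → outlier.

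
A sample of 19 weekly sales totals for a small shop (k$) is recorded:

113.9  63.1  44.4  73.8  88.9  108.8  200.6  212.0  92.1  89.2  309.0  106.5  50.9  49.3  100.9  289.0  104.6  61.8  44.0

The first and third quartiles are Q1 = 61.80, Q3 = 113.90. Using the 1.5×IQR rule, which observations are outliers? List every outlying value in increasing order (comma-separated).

200.6, 212.0, 289.0, 309.0

IQR = Q3 − Q1 = 113.90 − 61.80 = 52.10.
Lower fence = Q1 − 1.5·IQR = 61.80 − 78.15 = -16.35.
Upper fence = Q3 + 1.5·IQR = 113.90 + 78.15 = 192.05.
200.6 > 192.05 → outlier.
212.0 > 192.05 → outlier.
289.0 > 192.05 → outlier.
309.0 > 192.05 → outlier.
All remaining values lie within [-16.35, 192.05].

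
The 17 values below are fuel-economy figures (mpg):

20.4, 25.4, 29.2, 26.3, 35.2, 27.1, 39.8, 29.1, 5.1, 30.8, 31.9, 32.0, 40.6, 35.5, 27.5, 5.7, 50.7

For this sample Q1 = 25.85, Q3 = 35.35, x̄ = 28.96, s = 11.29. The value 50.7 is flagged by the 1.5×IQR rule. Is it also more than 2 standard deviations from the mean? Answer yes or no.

z = (50.7 − 28.96) / 11.29 = 1.93.
|z| = 1.93 ≤ 2.

no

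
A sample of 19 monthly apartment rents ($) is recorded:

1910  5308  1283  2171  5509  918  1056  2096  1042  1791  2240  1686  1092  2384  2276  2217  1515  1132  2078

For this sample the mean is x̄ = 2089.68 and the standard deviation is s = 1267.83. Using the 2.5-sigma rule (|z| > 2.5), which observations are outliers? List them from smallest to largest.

Cutoffs at x̄ ± 2.5s: 2089.68 ± 2.5·1267.83 = [-1079.895, 5259.255].
5308: z = 2.54, |z| > 2.5 → outlier.
5509: z = 2.70, |z| > 2.5 → outlier.
Every other value lies within [-1079.895, 5259.255].

5308, 5509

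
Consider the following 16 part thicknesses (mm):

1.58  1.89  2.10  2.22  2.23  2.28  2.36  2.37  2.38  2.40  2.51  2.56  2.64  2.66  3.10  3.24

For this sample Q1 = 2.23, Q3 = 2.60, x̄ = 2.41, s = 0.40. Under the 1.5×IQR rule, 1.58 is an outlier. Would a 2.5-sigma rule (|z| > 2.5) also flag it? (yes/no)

no

z = (1.58 − 2.41) / 0.40 = -2.08.
|z| = 2.08 ≤ 2.5.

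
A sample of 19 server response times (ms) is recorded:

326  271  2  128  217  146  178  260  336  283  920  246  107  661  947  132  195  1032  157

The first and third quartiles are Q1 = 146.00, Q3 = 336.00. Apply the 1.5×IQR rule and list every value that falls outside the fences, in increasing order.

IQR = Q3 − Q1 = 336.00 − 146.00 = 190.00.
Lower fence = Q1 − 1.5·IQR = 146.00 − 285.00 = -139.00.
Upper fence = Q3 + 1.5·IQR = 336.00 + 285.00 = 621.00.
661 > 621.00 → outlier.
920 > 621.00 → outlier.
947 > 621.00 → outlier.
1032 > 621.00 → outlier.
All remaining values lie within [-139.00, 621.00].

661, 920, 947, 1032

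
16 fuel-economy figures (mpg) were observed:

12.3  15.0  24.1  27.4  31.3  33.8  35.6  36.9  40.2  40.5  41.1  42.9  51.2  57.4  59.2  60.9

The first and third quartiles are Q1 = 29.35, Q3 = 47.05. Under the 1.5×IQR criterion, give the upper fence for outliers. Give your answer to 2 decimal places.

IQR = Q3 − Q1 = 47.05 − 29.35 = 17.70.
Lower fence = Q1 − 1.5·IQR = 29.35 − 26.55 = 2.80.
Upper fence = Q3 + 1.5·IQR = 47.05 + 26.55 = 73.60.

73.60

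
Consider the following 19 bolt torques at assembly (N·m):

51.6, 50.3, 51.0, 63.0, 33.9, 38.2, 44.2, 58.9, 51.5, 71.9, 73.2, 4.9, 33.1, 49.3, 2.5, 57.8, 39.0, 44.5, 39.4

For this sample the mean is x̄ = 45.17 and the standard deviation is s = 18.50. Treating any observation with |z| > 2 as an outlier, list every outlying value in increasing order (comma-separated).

2.5, 4.9

Cutoffs at x̄ ± 2s: 45.17 ± 2·18.50 = [8.17, 82.17].
2.5: z = -2.31, |z| > 2 → outlier.
4.9: z = -2.18, |z| > 2 → outlier.
Every other value lies within [8.17, 82.17].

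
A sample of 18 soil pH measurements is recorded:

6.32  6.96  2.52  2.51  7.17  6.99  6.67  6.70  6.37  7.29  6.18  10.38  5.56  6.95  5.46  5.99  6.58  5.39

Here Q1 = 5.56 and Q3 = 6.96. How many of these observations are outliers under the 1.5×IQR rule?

3

IQR = 1.40; fences at 5.56 − 2.10 = 3.46 and 6.96 + 2.10 = 9.06.
Outside the cutoffs: 2.51, 2.52, 10.38.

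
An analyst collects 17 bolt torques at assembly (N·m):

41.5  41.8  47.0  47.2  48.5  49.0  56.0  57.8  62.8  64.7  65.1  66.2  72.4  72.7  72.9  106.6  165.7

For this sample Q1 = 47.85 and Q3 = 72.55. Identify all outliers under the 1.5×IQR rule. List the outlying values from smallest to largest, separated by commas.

165.7

IQR = Q3 − Q1 = 72.55 − 47.85 = 24.70.
Lower fence = Q1 − 1.5·IQR = 47.85 − 37.05 = 10.80.
Upper fence = Q3 + 1.5·IQR = 72.55 + 37.05 = 109.60.
165.7 > 109.60 → outlier.
All remaining values lie within [10.80, 109.60].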